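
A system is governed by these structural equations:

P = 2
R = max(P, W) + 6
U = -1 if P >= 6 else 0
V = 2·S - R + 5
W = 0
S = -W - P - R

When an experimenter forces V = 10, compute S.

-10

do(V=10) replaces the equation V = 2·S - R + 5 with the constant V = 10.
No directed path runs from V to S, so S keeps its natural value.
R = max(P, W) + 6  [with P=2, W=0]  = 8
S = -W - P - R  [with W=0, P=2, R=8]  = -10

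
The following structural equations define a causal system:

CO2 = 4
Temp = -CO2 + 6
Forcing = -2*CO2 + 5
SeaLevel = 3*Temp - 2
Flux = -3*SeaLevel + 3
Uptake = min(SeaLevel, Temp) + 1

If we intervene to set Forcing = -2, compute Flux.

-9

do(Forcing=-2) replaces the equation Forcing = -2*CO2 + 5 with the constant Forcing = -2.
Since Flux is not a descendant of the intervened variable, it is unaffected.
Temp = -CO2 + 6  [with CO2=4]  = 2
SeaLevel = 3*Temp - 2  [with Temp=2]  = 4
Flux = -3*SeaLevel + 3  [with SeaLevel=4]  = -9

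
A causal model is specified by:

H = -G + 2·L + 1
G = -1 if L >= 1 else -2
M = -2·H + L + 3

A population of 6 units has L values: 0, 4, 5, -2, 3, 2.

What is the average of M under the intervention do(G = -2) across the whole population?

-9

do(G=-2) breaks G's dependence on L. With G=-2 fixed, M across the units is -3, -15, -18, 3, -12, -9, mean -9.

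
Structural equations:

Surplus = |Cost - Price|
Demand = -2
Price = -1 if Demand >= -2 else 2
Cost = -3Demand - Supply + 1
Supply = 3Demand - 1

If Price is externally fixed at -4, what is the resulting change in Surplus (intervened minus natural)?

do(Price=-4) replaces the equation Price = -1 if Demand >= -2 else 2 with the constant Price = -4.
Supply = 3Demand - 1  [with Demand=-2]  = -7
Cost = -3Demand - Supply + 1  [with Demand=-2, Supply=-7]  = 14
Surplus = |Cost - Price|  [with Cost=14, Price=-4]  = 18
Without intervention: Price = -1 if Demand >= -2 else 2  [with Demand=-2]  = -1; Supply = 3Demand - 1  [with Demand=-2]  = -7; Cost = -3Demand - Supply + 1  [with Demand=-2, Supply=-7]  = 14; Surplus = |Cost - Price|  [with Cost=14, Price=-1]  = 15.
Change = 18 − 15 = 3.

3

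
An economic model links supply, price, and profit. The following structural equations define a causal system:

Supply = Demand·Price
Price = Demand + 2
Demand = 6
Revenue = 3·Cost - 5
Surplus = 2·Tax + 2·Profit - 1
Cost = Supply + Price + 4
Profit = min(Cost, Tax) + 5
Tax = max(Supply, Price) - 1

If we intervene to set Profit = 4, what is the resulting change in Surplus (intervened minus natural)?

do(Profit=4) replaces the equation Profit = min(Cost, Tax) + 5 with the constant Profit = 4.
Price = Demand + 2  [with Demand=6]  = 8
Supply = Demand·Price  [with Demand=6, Price=8]  = 48
Tax = max(Supply, Price) - 1  [with Supply=48, Price=8]  = 47
Surplus = 2·Tax + 2·Profit - 1  [with Tax=47, Profit=4]  = 101
Without intervention: Price = Demand + 2  [with Demand=6]  = 8; Supply = Demand·Price  [with Demand=6, Price=8]  = 48; Cost = Supply + Price + 4  [with Supply=48, Price=8]  = 60; Tax = max(Supply, Price) - 1  [with Supply=48, Price=8]  = 47; Profit = min(Cost, Tax) + 5  [with Cost=60, Tax=47]  = 52; Surplus = 2·Tax + 2·Profit - 1  [with Tax=47, Profit=52]  = 197.
Change = 101 − 197 = -96.

-96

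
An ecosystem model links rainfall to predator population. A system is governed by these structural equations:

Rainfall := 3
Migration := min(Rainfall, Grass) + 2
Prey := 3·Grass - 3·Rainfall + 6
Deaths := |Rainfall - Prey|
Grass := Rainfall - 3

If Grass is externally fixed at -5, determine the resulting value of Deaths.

Under do(Grass=-5), the mechanism Grass := Rainfall - 3 is discarded; Grass is fixed at -5.
Prey = 3·Grass - 3·Rainfall + 6  [with Grass=-5, Rainfall=3]  = -18
Deaths = |Rainfall - Prey|  [with Rainfall=3, Prey=-18]  = 21

21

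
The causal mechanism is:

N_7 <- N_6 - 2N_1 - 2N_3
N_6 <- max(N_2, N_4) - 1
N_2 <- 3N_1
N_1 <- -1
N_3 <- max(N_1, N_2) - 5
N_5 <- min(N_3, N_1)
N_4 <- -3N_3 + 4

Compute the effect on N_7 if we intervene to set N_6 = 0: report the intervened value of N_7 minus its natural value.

-21

Intervening sets N_6 = 0 and removes its equation (N_6 <- max(N_2, N_4) - 1).
N_2 = 3N_1  [with N_1=-1]  = -3
N_3 = max(N_1, N_2) - 5  [with N_1=-1, N_2=-3]  = -6
N_7 = N_6 - 2N_1 - 2N_3  [with N_6=0, N_1=-1, N_3=-6]  = 14
Without intervention: N_2 = 3N_1  [with N_1=-1]  = -3; N_3 = max(N_1, N_2) - 5  [with N_1=-1, N_2=-3]  = -6; N_4 = -3N_3 + 4  [with N_3=-6]  = 22; N_6 = max(N_2, N_4) - 1  [with N_2=-3, N_4=22]  = 21; N_7 = N_6 - 2N_1 - 2N_3  [with N_6=21, N_1=-1, N_3=-6]  = 35.
Change = 14 − 35 = -21.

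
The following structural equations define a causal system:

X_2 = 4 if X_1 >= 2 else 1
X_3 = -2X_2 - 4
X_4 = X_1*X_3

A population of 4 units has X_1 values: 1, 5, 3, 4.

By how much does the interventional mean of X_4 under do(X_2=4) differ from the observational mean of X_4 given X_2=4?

Under do(X_2=4), X_2's equation is replaced by X_2=4 for every unit. Per-unit X_4: -12, -60, -36, -48. Mean = -39.
E[X_4|X_2=4] averages over only the 3 units with X_2=4 (X_1 = 5, 3, 4): X_4 = -60, -36, -48, mean -48.
Difference = -39 − (-48) = 9.

9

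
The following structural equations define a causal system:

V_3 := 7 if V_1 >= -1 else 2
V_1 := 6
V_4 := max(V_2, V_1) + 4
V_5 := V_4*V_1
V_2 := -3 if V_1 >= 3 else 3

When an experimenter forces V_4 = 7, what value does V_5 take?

42

Intervening sets V_4 = 7 and removes its equation (V_4 := max(V_2, V_1) + 4).
V_5 = V_4*V_1  [with V_4=7, V_1=6]  = 42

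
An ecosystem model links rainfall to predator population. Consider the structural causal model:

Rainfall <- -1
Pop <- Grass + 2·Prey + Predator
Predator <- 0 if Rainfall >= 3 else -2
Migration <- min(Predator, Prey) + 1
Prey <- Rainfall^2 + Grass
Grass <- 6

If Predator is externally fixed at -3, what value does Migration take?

Intervening sets Predator = -3 and removes its equation (Predator <- 0 if Rainfall >= 3 else -2).
Prey = Rainfall^2 + Grass  [with Rainfall=-1, Grass=6]  = 7
Migration = min(Predator, Prey) + 1  [with Predator=-3, Prey=7]  = -2

-2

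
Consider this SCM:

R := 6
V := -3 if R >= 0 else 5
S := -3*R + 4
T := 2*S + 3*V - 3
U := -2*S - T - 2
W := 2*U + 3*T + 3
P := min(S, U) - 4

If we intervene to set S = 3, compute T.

-6

The intervention breaks the incoming arrows to S: S := -3*R + 4 no longer applies, and S = 3.
V = -3 if R >= 0 else 5  [with R=6]  = -3
T = 2*S + 3*V - 3  [with S=3, V=-3]  = -6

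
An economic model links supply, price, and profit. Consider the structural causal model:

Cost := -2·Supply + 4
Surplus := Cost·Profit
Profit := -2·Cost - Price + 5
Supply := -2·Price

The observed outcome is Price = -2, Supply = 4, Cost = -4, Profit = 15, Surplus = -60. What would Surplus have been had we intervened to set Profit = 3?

Intervening sets Profit = 3 and removes its equation (Profit := -2·Cost - Price + 5).
Supply = -2·Price  [with Price=-2]  = 4
Cost = -2·Supply + 4  [with Supply=4]  = -4
Surplus = Cost·Profit  [with Cost=-4, Profit=3]  = -12

-12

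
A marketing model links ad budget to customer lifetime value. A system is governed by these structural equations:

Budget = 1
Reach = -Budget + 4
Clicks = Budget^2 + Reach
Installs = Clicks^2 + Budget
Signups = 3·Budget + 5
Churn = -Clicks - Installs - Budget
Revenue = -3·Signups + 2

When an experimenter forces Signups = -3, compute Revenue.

Under do(Signups=-3), the mechanism Signups = 3·Budget + 5 is discarded; Signups is fixed at -3.
Revenue = -3·Signups + 2  [with Signups=-3]  = 11

11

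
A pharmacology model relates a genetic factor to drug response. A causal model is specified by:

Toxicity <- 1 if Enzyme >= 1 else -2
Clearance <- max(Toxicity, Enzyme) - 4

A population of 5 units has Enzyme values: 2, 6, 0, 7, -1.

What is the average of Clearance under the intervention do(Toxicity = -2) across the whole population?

-1.2

Every unit gets Toxicity=-2 under the intervention. Clearance values become -2, 2, -4, 3, -5; E[Clearance|do(Toxicity=-2)] = -1.2.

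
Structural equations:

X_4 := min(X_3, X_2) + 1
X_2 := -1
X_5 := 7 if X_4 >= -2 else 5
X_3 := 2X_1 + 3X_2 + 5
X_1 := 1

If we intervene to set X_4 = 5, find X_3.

Under do(X_4=5), the mechanism X_4 := min(X_3, X_2) + 1 is discarded; X_4 is fixed at 5.
Since X_3 is not a descendant of the intervened variable, it is unaffected.
X_3 = 2X_1 + 3X_2 + 5  [with X_1=1, X_2=-1]  = 4

4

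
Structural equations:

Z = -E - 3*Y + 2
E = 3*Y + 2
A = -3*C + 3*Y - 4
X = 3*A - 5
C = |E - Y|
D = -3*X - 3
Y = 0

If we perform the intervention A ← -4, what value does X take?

Intervening sets A = -4 and removes its equation (A = -3*C + 3*Y - 4).
X = 3*A - 5  [with A=-4]  = -17

-17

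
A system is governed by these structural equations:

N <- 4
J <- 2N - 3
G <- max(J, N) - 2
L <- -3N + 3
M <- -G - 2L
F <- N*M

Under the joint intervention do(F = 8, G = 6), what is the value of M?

12

Under do(F = 8, G = 6), each intervened variable's structural equation is replaced by its fixed value.
L = -3N + 3  [with N=4]  = -9
M = -G - 2L  [with G=6, L=-9]  = 12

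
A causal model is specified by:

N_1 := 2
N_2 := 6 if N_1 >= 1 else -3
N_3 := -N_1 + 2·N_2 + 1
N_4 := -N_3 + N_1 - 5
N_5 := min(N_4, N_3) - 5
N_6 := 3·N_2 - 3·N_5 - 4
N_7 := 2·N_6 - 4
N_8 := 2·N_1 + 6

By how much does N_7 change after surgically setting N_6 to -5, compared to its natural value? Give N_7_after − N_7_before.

-152

Intervening sets N_6 = -5 and removes its equation (N_6 := 3·N_2 - 3·N_5 - 4).
N_7 = 2·N_6 - 4  [with N_6=-5]  = -14
Without intervention: N_2 = 6 if N_1 >= 1 else -3  [with N_1=2]  = 6; N_3 = -N_1 + 2·N_2 + 1  [with N_1=2, N_2=6]  = 11; N_4 = -N_3 + N_1 - 5  [with N_3=11, N_1=2]  = -14; N_5 = min(N_4, N_3) - 5  [with N_4=-14, N_3=11]  = -19; N_6 = 3·N_2 - 3·N_5 - 4  [with N_2=6, N_5=-19]  = 71; N_7 = 2·N_6 - 4  [with N_6=71]  = 138.
Change = -14 − 138 = -152.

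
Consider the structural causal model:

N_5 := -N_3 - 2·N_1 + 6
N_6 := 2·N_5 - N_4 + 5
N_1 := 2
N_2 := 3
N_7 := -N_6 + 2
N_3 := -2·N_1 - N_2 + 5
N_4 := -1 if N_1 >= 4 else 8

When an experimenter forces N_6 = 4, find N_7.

Intervening sets N_6 = 4 and removes its equation (N_6 := 2·N_5 - N_4 + 5).
N_7 = -N_6 + 2  [with N_6=4]  = -2

-2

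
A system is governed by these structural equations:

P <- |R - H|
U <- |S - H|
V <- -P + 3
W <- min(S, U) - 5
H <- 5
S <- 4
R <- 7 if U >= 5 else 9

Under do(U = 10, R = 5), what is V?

Under do(U = 10, R = 5), each intervened variable's structural equation is replaced by its fixed value.
P = |R - H|  [with R=5, H=5]  = 0
V = -P + 3  [with P=0]  = 3

3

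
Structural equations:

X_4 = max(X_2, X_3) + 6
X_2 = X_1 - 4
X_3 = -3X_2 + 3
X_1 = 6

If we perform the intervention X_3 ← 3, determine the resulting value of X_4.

9

The intervention breaks the incoming arrows to X_3: X_3 = -3X_2 + 3 no longer applies, and X_3 = 3.
X_2 = X_1 - 4  [with X_1=6]  = 2
X_4 = max(X_2, X_3) + 6  [with X_2=2, X_3=3]  = 9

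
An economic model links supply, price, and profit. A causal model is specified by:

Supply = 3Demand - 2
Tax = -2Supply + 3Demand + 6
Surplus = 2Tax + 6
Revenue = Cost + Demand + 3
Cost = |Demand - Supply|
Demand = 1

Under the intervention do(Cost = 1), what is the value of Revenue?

5

The intervention breaks the incoming arrows to Cost: Cost = |Demand - Supply| no longer applies, and Cost = 1.
Revenue = Cost + Demand + 3  [with Cost=1, Demand=1]  = 5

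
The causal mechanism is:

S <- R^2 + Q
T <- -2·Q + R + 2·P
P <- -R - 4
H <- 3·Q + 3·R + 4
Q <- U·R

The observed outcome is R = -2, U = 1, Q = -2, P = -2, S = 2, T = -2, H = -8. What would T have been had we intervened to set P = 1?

4

Under do(P=1), the mechanism P <- -R - 4 is discarded; P is fixed at 1.
Q = U·R  [with U=1, R=-2]  = -2
T = -2·Q + R + 2·P  [with Q=-2, R=-2, P=1]  = 4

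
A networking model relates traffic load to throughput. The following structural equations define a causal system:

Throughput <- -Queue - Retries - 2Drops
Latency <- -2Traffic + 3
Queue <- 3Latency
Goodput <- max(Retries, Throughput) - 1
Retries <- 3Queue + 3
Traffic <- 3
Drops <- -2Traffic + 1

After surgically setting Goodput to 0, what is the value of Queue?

-9

Intervening sets Goodput = 0 and removes its equation (Goodput <- max(Retries, Throughput) - 1).
Queue is not downstream of the intervention, so its value is determined by the original equations.
Latency = -2Traffic + 3  [with Traffic=3]  = -3
Queue = 3Latency  [with Latency=-3]  = -9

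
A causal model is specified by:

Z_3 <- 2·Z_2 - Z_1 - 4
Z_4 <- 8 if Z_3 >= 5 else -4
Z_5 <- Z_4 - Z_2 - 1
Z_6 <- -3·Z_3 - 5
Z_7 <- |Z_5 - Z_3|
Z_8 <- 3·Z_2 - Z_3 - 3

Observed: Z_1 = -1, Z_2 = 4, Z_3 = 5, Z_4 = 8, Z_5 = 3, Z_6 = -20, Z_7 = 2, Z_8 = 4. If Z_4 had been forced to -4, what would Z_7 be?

14

The intervention breaks the incoming arrows to Z_4: Z_4 <- 8 if Z_3 >= 5 else -4 no longer applies, and Z_4 = -4.
Z_3 = 2·Z_2 - Z_1 - 4  [with Z_2=4, Z_1=-1]  = 5
Z_5 = Z_4 - Z_2 - 1  [with Z_4=-4, Z_2=4]  = -9
Z_7 = |Z_5 - Z_3|  [with Z_5=-9, Z_3=5]  = 14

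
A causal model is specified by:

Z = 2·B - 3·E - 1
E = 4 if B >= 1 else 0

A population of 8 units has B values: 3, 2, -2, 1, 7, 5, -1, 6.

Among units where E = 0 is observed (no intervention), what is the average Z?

-4

Observing E=0 restricts to units where E's equation naturally yields 0: B ∈ {-2, -1}. In that subpopulation Z = -5, -3, mean -4.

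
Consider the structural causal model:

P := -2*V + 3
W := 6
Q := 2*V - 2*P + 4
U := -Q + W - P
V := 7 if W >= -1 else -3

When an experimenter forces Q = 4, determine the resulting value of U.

13

Intervening sets Q = 4 and removes its equation (Q := 2*V - 2*P + 4).
V = 7 if W >= -1 else -3  [with W=6]  = 7
P = -2*V + 3  [with V=7]  = -11
U = -Q + W - P  [with Q=4, W=6, P=-11]  = 13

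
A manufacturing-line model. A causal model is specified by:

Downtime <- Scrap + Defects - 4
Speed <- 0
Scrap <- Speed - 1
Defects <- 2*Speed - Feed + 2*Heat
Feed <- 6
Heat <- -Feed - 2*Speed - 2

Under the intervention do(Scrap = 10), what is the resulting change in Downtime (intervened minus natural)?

11

The intervention breaks the incoming arrows to Scrap: Scrap <- Speed - 1 no longer applies, and Scrap = 10.
Heat = -Feed - 2*Speed - 2  [with Feed=6, Speed=0]  = -8
Defects = 2*Speed - Feed + 2*Heat  [with Speed=0, Feed=6, Heat=-8]  = -22
Downtime = Scrap + Defects - 4  [with Scrap=10, Defects=-22]  = -16
Without intervention: Heat = -Feed - 2*Speed - 2  [with Feed=6, Speed=0]  = -8; Defects = 2*Speed - Feed + 2*Heat  [with Speed=0, Feed=6, Heat=-8]  = -22; Scrap = Speed - 1  [with Speed=0]  = -1; Downtime = Scrap + Defects - 4  [with Scrap=-1, Defects=-22]  = -27.
Change = -16 − (-27) = 11.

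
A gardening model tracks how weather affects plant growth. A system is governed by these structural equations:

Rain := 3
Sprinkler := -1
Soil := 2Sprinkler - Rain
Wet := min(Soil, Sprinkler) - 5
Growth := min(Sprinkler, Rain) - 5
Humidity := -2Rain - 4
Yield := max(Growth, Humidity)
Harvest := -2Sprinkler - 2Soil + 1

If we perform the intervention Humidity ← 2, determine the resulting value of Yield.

2

Intervening sets Humidity = 2 and removes its equation (Humidity := -2Rain - 4).
Growth = min(Sprinkler, Rain) - 5  [with Sprinkler=-1, Rain=3]  = -6
Yield = max(Growth, Humidity)  [with Growth=-6, Humidity=2]  = 2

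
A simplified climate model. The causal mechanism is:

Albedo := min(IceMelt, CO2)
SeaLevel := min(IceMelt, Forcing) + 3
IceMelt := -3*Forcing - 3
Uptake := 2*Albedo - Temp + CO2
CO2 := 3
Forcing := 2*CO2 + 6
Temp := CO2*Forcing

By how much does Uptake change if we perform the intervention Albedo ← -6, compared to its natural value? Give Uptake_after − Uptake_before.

Under do(Albedo=-6), the mechanism Albedo := min(IceMelt, CO2) is discarded; Albedo is fixed at -6.
Forcing = 2*CO2 + 6  [with CO2=3]  = 12
Temp = CO2*Forcing  [with CO2=3, Forcing=12]  = 36
Uptake = 2*Albedo - Temp + CO2  [with Albedo=-6, Temp=36, CO2=3]  = -45
Without intervention: Forcing = 2*CO2 + 6  [with CO2=3]  = 12; Temp = CO2*Forcing  [with CO2=3, Forcing=12]  = 36; IceMelt = -3*Forcing - 3  [with Forcing=12]  = -39; Albedo = min(IceMelt, CO2)  [with IceMelt=-39, CO2=3]  = -39; Uptake = 2*Albedo - Temp + CO2  [with Albedo=-39, Temp=36, CO2=3]  = -111.
Change = -45 − (-111) = 66.

66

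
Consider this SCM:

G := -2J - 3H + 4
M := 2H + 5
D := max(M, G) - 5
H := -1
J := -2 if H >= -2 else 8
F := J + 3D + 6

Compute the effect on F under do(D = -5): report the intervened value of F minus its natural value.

The intervention breaks the incoming arrows to D: D := max(M, G) - 5 no longer applies, and D = -5.
J = -2 if H >= -2 else 8  [with H=-1]  = -2
F = J + 3D + 6  [with J=-2, D=-5]  = -11
Without intervention: J = -2 if H >= -2 else 8  [with H=-1]  = -2; G = -2J - 3H + 4  [with J=-2, H=-1]  = 11; M = 2H + 5  [with H=-1]  = 3; D = max(M, G) - 5  [with M=3, G=11]  = 6; F = J + 3D + 6  [with J=-2, D=6]  = 22.
Change = -11 − 22 = -33.

-33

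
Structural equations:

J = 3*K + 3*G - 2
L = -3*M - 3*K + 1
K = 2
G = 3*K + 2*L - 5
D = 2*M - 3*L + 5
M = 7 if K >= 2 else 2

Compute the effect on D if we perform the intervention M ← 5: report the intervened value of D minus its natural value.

-22

Under do(M=5), the mechanism M = 7 if K >= 2 else 2 is discarded; M is fixed at 5.
L = -3*M - 3*K + 1  [with M=5, K=2]  = -20
D = 2*M - 3*L + 5  [with M=5, L=-20]  = 75
Without intervention: M = 7 if K >= 2 else 2  [with K=2]  = 7; L = -3*M - 3*K + 1  [with M=7, K=2]  = -26; D = 2*M - 3*L + 5  [with M=7, L=-26]  = 97.
Change = 75 − 97 = -22.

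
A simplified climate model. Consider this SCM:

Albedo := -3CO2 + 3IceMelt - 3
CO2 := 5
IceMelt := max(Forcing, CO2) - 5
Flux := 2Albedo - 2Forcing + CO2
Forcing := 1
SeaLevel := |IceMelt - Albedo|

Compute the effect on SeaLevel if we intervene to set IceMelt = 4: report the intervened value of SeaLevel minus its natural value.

-8

do(IceMelt=4) replaces the equation IceMelt := max(Forcing, CO2) - 5 with the constant IceMelt = 4.
Albedo = -3CO2 + 3IceMelt - 3  [with CO2=5, IceMelt=4]  = -6
SeaLevel = |IceMelt - Albedo|  [with IceMelt=4, Albedo=-6]  = 10
Without intervention: IceMelt = max(Forcing, CO2) - 5  [with Forcing=1, CO2=5]  = 0; Albedo = -3CO2 + 3IceMelt - 3  [with CO2=5, IceMelt=0]  = -18; SeaLevel = |IceMelt - Albedo|  [with IceMelt=0, Albedo=-18]  = 18.
Change = 10 − 18 = -8.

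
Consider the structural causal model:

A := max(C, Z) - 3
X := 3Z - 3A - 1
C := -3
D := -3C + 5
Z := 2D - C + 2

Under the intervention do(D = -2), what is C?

Under do(D=-2), the mechanism D := -3C + 5 is discarded; D is fixed at -2.
C is not downstream of the intervention, so its value is determined by the original equations.

-3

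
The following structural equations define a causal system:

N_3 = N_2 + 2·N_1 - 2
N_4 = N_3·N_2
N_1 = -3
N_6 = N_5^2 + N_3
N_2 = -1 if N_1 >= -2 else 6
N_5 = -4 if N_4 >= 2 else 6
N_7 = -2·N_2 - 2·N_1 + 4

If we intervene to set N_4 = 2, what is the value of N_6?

Under do(N_4=2), the mechanism N_4 = N_3·N_2 is discarded; N_4 is fixed at 2.
N_2 = -1 if N_1 >= -2 else 6  [with N_1=-3]  = 6
N_3 = N_2 + 2·N_1 - 2  [with N_2=6, N_1=-3]  = -2
N_5 = -4 if N_4 >= 2 else 6  [with N_4=2]  = -4
N_6 = N_5^2 + N_3  [with N_5=-4, N_3=-2]  = 14

14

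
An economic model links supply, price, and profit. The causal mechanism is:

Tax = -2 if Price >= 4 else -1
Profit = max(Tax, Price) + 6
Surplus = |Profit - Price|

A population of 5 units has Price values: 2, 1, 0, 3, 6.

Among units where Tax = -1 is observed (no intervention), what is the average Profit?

7.5

Observing Tax=-1 restricts to units where Tax's equation naturally yields -1: Price ∈ {2, 1, 0, 3}. In that subpopulation Profit = 8, 7, 6, 9, mean 7.5.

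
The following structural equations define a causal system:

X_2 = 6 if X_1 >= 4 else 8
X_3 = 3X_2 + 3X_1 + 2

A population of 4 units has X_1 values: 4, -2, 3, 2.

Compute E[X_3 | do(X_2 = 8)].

Every unit gets X_2=8 under the intervention. X_3 values become 38, 20, 35, 32; E[X_3|do(X_2=8)] = 31.25.

31.25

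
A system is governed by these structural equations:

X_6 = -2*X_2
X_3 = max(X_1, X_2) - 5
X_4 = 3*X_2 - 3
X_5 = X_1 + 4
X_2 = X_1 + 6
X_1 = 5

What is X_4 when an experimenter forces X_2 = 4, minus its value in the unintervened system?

Under do(X_2=4), the mechanism X_2 = X_1 + 6 is discarded; X_2 is fixed at 4.
X_4 = 3*X_2 - 3  [with X_2=4]  = 9
Without intervention: X_2 = X_1 + 6  [with X_1=5]  = 11; X_4 = 3*X_2 - 3  [with X_2=11]  = 30.
Change = 9 − 30 = -21.

-21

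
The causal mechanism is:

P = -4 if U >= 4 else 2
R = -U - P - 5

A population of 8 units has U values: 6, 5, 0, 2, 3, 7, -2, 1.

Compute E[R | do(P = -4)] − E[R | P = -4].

The intervention sets P=-4 in all 8 units regardless of U. Recomputing R per unit gives -7, -6, -1, -3, -4, -8, 1, -2; average -3.75.
Conditioning on P=-4 selects the 3 unit(s) with U ∈ {6, 5, 7}. Their R values: -7, -6, -8. Mean = -7.
Difference = -3.75 − (-7) = 3.25.

3.25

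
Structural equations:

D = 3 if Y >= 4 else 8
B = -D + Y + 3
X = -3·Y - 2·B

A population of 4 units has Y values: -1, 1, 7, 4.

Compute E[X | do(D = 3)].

Every unit gets D=3 under the intervention. X values become 5, -5, -35, -20; E[X|do(D=3)] = -13.75.

-13.75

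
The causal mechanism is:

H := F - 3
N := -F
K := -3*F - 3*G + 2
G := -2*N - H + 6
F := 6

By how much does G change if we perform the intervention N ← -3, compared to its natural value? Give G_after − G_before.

-6

Under do(N=-3), the mechanism N := -F is discarded; N is fixed at -3.
H = F - 3  [with F=6]  = 3
G = -2*N - H + 6  [with N=-3, H=3]  = 9
Without intervention: N = -F  [with F=6]  = -6; H = F - 3  [with F=6]  = 3; G = -2*N - H + 6  [with N=-6, H=3]  = 15.
Change = 9 − 15 = -6.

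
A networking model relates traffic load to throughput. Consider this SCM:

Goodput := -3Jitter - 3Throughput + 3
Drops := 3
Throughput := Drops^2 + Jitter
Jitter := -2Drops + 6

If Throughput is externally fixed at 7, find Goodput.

-18

The intervention breaks the incoming arrows to Throughput: Throughput := Drops^2 + Jitter no longer applies, and Throughput = 7.
Jitter = -2Drops + 6  [with Drops=3]  = 0
Goodput = -3Jitter - 3Throughput + 3  [with Jitter=0, Throughput=7]  = -18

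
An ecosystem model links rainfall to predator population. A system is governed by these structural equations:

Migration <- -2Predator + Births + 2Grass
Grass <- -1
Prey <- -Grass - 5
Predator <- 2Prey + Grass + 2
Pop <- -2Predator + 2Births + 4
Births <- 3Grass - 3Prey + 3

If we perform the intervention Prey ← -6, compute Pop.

Under do(Prey=-6), the mechanism Prey <- -Grass - 5 is discarded; Prey is fixed at -6.
Predator = 2Prey + Grass + 2  [with Prey=-6, Grass=-1]  = -11
Births = 3Grass - 3Prey + 3  [with Grass=-1, Prey=-6]  = 18
Pop = -2Predator + 2Births + 4  [with Predator=-11, Births=18]  = 62

62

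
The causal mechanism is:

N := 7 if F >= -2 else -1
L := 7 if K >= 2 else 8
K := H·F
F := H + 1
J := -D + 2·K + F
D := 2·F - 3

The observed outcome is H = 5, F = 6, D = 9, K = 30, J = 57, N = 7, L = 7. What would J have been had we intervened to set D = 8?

58

do(D=8) replaces the equation D := 2·F - 3 with the constant D = 8.
F = H + 1  [with H=5]  = 6
K = H·F  [with H=5, F=6]  = 30
J = -D + 2·K + F  [with D=8, K=30, F=6]  = 58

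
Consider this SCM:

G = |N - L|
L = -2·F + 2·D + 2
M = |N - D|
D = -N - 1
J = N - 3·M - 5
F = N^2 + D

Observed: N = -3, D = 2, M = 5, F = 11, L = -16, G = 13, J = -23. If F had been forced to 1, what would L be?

4

Intervening sets F = 1 and removes its equation (F = N^2 + D).
D = -N - 1  [with N=-3]  = 2
L = -2·F + 2·D + 2  [with F=1, D=2]  = 4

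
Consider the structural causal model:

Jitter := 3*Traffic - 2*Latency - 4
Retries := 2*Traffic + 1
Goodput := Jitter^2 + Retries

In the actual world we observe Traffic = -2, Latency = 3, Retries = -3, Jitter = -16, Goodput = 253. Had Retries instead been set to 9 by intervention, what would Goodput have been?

265

do(Retries=9) replaces the equation Retries := 2*Traffic + 1 with the constant Retries = 9.
Jitter = 3*Traffic - 2*Latency - 4  [with Traffic=-2, Latency=3]  = -16
Goodput = Jitter^2 + Retries  [with Jitter=-16, Retries=9]  = 265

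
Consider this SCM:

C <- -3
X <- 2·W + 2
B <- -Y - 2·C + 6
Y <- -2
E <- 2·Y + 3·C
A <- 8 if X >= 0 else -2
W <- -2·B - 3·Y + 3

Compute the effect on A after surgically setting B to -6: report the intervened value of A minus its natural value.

10

The intervention breaks the incoming arrows to B: B <- -Y - 2·C + 6 no longer applies, and B = -6.
W = -2·B - 3·Y + 3  [with B=-6, Y=-2]  = 21
X = 2·W + 2  [with W=21]  = 44
A = 8 if X >= 0 else -2  [with X=44]  = 8
Without intervention: B = -Y - 2·C + 6  [with Y=-2, C=-3]  = 14; W = -2·B - 3·Y + 3  [with B=14, Y=-2]  = -19; X = 2·W + 2  [with W=-19]  = -36; A = 8 if X >= 0 else -2  [with X=-36]  = -2.
Change = 8 − (-2) = 10.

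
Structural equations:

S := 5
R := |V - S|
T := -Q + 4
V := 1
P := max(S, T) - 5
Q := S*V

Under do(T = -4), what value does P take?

Under do(T=-4), the mechanism T := -Q + 4 is discarded; T is fixed at -4.
P = max(S, T) - 5  [with S=5, T=-4]  = 0

0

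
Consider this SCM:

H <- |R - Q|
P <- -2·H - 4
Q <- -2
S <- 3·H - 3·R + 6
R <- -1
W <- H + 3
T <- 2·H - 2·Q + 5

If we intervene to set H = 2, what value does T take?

The intervention breaks the incoming arrows to H: H <- |R - Q| no longer applies, and H = 2.
T = 2·H - 2·Q + 5  [with H=2, Q=-2]  = 13

13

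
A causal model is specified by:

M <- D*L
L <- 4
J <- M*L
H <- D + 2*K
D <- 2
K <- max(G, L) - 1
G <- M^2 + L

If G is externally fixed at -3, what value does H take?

8

Under do(G=-3), the mechanism G <- M^2 + L is discarded; G is fixed at -3.
K = max(G, L) - 1  [with G=-3, L=4]  = 3
H = D + 2*K  [with D=2, K=3]  = 8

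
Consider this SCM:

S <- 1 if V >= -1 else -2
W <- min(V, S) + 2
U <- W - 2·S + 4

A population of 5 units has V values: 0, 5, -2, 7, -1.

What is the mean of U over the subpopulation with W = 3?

5

Observing W=3 restricts to units where W's equation naturally yields 3: V ∈ {5, 7}. In that subpopulation U = 5, 5, mean 5.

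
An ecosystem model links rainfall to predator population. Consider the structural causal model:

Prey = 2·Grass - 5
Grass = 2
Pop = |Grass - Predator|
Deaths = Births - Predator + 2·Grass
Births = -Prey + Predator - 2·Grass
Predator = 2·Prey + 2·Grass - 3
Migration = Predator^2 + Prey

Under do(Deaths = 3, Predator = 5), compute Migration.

24

The joint intervention fixes Deaths = 3, Predator = 5, removing each variable's own equation.
Prey = 2·Grass - 5  [with Grass=2]  = -1
Migration = Predator^2 + Prey  [with Predator=5, Prey=-1]  = 24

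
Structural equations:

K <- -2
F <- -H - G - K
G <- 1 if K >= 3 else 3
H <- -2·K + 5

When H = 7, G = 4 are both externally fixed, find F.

-9

The joint intervention fixes H = 7, G = 4, removing each variable's own equation.
F = -H - G - K  [with H=7, G=4, K=-2]  = -9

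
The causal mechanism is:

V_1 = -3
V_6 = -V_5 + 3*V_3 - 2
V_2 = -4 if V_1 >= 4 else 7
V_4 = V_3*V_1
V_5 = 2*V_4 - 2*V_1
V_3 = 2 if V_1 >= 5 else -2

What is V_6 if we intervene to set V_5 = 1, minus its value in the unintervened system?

The intervention breaks the incoming arrows to V_5: V_5 = 2*V_4 - 2*V_1 no longer applies, and V_5 = 1.
V_3 = 2 if V_1 >= 5 else -2  [with V_1=-3]  = -2
V_6 = -V_5 + 3*V_3 - 2  [with V_5=1, V_3=-2]  = -9
Without intervention: V_3 = 2 if V_1 >= 5 else -2  [with V_1=-3]  = -2; V_4 = V_3*V_1  [with V_3=-2, V_1=-3]  = 6; V_5 = 2*V_4 - 2*V_1  [with V_4=6, V_1=-3]  = 18; V_6 = -V_5 + 3*V_3 - 2  [with V_5=18, V_3=-2]  = -26.
Change = -9 − (-26) = 17.

17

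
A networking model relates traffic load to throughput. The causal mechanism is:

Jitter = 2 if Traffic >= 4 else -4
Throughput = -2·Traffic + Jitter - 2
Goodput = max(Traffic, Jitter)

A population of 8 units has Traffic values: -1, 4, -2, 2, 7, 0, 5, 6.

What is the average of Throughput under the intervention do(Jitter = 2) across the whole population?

Under do(Jitter=2), Jitter's equation is replaced by Jitter=2 for every unit. Per-unit Throughput: 2, -8, 4, -4, -14, 0, -10, -12. Mean = -5.25.

-5.25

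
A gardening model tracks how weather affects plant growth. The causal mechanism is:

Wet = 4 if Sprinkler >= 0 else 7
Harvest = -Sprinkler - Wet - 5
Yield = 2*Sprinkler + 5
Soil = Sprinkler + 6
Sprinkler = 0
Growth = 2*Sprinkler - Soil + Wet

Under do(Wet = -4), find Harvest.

The intervention breaks the incoming arrows to Wet: Wet = 4 if Sprinkler >= 0 else 7 no longer applies, and Wet = -4.
Harvest = -Sprinkler - Wet - 5  [with Sprinkler=0, Wet=-4]  = -1

-1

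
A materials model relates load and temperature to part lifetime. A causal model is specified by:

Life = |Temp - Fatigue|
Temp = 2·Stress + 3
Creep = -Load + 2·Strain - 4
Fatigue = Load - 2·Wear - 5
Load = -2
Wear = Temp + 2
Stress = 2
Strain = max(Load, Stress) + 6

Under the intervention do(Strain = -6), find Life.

32

The intervention breaks the incoming arrows to Strain: Strain = max(Load, Stress) + 6 no longer applies, and Strain = -6.
Since Life is not a descendant of the intervened variable, it is unaffected.
Temp = 2·Stress + 3  [with Stress=2]  = 7
Wear = Temp + 2  [with Temp=7]  = 9
Fatigue = Load - 2·Wear - 5  [with Load=-2, Wear=9]  = -25
Life = |Temp - Fatigue|  [with Temp=7, Fatigue=-25]  = 32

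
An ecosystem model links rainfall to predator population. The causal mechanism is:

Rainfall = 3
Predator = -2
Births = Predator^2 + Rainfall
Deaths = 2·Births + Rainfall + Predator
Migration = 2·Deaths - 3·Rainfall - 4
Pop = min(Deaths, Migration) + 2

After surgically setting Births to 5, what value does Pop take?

11

The intervention breaks the incoming arrows to Births: Births = Predator^2 + Rainfall no longer applies, and Births = 5.
Deaths = 2·Births + Rainfall + Predator  [with Births=5, Rainfall=3, Predator=-2]  = 11
Migration = 2·Deaths - 3·Rainfall - 4  [with Deaths=11, Rainfall=3]  = 9
Pop = min(Deaths, Migration) + 2  [with Deaths=11, Migration=9]  = 11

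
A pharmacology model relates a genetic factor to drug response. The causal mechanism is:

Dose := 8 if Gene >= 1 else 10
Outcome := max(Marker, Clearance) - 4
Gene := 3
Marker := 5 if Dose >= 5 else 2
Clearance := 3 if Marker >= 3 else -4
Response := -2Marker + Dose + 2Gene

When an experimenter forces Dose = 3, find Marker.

2

The intervention breaks the incoming arrows to Dose: Dose := 8 if Gene >= 1 else 10 no longer applies, and Dose = 3.
Marker = 5 if Dose >= 5 else 2  [with Dose=3]  = 2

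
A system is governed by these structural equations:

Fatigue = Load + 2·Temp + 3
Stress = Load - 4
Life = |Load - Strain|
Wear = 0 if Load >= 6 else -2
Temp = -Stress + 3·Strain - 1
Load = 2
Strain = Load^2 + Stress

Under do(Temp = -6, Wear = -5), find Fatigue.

-7

The joint intervention fixes Temp = -6, Wear = -5, removing each variable's own equation.
Fatigue = Load + 2·Temp + 3  [with Load=2, Temp=-6]  = -7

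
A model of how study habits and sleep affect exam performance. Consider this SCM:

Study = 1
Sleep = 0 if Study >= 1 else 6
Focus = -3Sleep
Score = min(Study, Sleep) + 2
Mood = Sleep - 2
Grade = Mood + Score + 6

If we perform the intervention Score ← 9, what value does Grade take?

Under do(Score=9), the mechanism Score = min(Study, Sleep) + 2 is discarded; Score is fixed at 9.
Sleep = 0 if Study >= 1 else 6  [with Study=1]  = 0
Mood = Sleep - 2  [with Sleep=0]  = -2
Grade = Mood + Score + 6  [with Mood=-2, Score=9]  = 13

13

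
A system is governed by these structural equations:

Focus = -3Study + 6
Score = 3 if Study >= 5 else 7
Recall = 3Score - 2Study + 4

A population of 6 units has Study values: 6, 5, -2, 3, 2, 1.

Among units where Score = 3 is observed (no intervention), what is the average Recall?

Observing Score=3 restricts to units where Score's equation naturally yields 3: Study ∈ {6, 5}. In that subpopulation Recall = 1, 3, mean 2.

2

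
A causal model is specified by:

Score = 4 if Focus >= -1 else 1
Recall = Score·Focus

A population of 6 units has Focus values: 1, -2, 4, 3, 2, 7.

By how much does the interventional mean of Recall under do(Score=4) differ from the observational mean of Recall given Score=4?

Every unit gets Score=4 under the intervention. Recall values become 4, -8, 16, 12, 8, 28; E[Recall|do(Score=4)] = 10.
Conditioning on Score=4 selects the 5 unit(s) with Focus ∈ {1, 4, 3, 2, 7}. Their Recall values: 4, 16, 12, 8, 28. Mean = 13.6.
Difference = 10 − 13.6 = -3.6.

-3.6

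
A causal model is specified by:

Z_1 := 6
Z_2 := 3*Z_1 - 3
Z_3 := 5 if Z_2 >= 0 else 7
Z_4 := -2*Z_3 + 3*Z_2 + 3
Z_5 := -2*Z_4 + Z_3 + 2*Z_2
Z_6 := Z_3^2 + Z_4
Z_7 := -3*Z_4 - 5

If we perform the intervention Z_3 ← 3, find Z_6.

51

The intervention breaks the incoming arrows to Z_3: Z_3 := 5 if Z_2 >= 0 else 7 no longer applies, and Z_3 = 3.
Z_2 = 3*Z_1 - 3  [with Z_1=6]  = 15
Z_4 = -2*Z_3 + 3*Z_2 + 3  [with Z_3=3, Z_2=15]  = 42
Z_6 = Z_3^2 + Z_4  [with Z_3=3, Z_4=42]  = 51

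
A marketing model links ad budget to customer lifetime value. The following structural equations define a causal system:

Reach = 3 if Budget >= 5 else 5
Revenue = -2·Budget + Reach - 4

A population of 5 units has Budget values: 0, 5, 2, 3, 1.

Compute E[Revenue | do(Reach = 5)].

do(Reach=5) breaks Reach's dependence on Budget. With Reach=5 fixed, Revenue across the units is 1, -9, -3, -5, -1, mean -3.4.

-3.4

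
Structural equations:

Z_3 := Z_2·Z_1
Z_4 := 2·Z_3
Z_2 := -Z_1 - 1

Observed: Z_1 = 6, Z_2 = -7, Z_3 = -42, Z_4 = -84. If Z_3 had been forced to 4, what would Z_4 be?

8

The intervention breaks the incoming arrows to Z_3: Z_3 := Z_2·Z_1 no longer applies, and Z_3 = 4.
Z_4 = 2·Z_3  [with Z_3=4]  = 8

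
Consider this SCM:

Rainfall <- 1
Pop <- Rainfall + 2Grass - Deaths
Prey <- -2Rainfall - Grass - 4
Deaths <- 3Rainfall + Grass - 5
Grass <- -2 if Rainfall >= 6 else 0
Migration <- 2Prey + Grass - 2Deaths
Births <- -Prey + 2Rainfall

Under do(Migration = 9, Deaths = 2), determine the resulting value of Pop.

Setting Migration = 9, Deaths = 2 by intervention discards those variables' equations.
Grass = -2 if Rainfall >= 6 else 0  [with Rainfall=1]  = 0
Pop = Rainfall + 2Grass - Deaths  [with Rainfall=1, Grass=0, Deaths=2]  = -1

-1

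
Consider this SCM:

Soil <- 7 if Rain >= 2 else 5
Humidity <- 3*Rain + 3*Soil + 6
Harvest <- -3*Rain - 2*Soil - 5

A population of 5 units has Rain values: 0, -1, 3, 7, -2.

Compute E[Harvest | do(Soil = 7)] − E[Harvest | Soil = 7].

10.8

Every unit gets Soil=7 under the intervention. Harvest values become -19, -16, -28, -40, -13; E[Harvest|do(Soil=7)] = -23.2.
Conditioning on Soil=7 selects the 2 unit(s) with Rain ∈ {3, 7}. Their Harvest values: -28, -40. Mean = -34.
Difference = -23.2 − (-34) = 10.8.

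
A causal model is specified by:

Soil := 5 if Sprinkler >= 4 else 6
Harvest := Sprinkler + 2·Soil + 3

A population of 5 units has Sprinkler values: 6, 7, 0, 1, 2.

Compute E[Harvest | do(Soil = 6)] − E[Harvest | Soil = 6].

Under do(Soil=6), Soil's equation is replaced by Soil=6 for every unit. Per-unit Harvest: 21, 22, 15, 16, 17. Mean = 18.2.
Conditioning on Soil=6 selects the 3 unit(s) with Sprinkler ∈ {0, 1, 2}. Their Harvest values: 15, 16, 17. Mean = 16.
Difference = 18.2 − 16 = 2.2.

2.2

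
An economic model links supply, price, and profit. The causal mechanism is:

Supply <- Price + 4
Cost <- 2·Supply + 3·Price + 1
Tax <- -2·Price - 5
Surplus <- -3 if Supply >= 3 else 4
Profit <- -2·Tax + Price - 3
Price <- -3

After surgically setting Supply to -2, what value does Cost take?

-12

The intervention breaks the incoming arrows to Supply: Supply <- Price + 4 no longer applies, and Supply = -2.
Cost = 2·Supply + 3·Price + 1  [with Supply=-2, Price=-3]  = -12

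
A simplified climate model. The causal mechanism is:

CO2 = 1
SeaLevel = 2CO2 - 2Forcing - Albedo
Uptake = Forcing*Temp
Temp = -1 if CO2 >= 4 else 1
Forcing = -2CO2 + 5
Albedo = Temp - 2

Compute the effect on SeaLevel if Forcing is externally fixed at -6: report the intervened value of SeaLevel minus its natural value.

do(Forcing=-6) replaces the equation Forcing = -2CO2 + 5 with the constant Forcing = -6.
Temp = -1 if CO2 >= 4 else 1  [with CO2=1]  = 1
Albedo = Temp - 2  [with Temp=1]  = -1
SeaLevel = 2CO2 - 2Forcing - Albedo  [with CO2=1, Forcing=-6, Albedo=-1]  = 15
Without intervention: Forcing = -2CO2 + 5  [with CO2=1]  = 3; Temp = -1 if CO2 >= 4 else 1  [with CO2=1]  = 1; Albedo = Temp - 2  [with Temp=1]  = -1; SeaLevel = 2CO2 - 2Forcing - Albedo  [with CO2=1, Forcing=3, Albedo=-1]  = -3.
Change = 15 − (-3) = 18.

18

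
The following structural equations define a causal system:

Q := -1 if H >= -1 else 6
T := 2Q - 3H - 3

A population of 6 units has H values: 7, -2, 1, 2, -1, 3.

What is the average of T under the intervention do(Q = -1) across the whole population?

-10

The intervention sets Q=-1 in all 6 units regardless of H. Recomputing T per unit gives -26, 1, -8, -11, -2, -14; average -10.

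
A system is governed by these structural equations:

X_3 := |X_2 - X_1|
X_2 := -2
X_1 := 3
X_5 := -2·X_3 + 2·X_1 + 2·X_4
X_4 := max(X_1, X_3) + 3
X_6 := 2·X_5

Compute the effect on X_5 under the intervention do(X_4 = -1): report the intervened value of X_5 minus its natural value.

Intervening sets X_4 = -1 and removes its equation (X_4 := max(X_1, X_3) + 3).
X_3 = |X_2 - X_1|  [with X_2=-2, X_1=3]  = 5
X_5 = -2·X_3 + 2·X_1 + 2·X_4  [with X_3=5, X_1=3, X_4=-1]  = -6
Without intervention: X_3 = |X_2 - X_1|  [with X_2=-2, X_1=3]  = 5; X_4 = max(X_1, X_3) + 3  [with X_1=3, X_3=5]  = 8; X_5 = -2·X_3 + 2·X_1 + 2·X_4  [with X_3=5, X_1=3, X_4=8]  = 12.
Change = -6 − 12 = -18.

-18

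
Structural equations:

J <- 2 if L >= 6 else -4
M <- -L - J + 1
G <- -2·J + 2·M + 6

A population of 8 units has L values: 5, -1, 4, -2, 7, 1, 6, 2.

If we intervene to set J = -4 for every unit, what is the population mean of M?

do(J=-4) breaks J's dependence on L. With J=-4 fixed, M across the units is 0, 6, 1, 7, -2, 4, -1, 3, mean 2.25.

2.25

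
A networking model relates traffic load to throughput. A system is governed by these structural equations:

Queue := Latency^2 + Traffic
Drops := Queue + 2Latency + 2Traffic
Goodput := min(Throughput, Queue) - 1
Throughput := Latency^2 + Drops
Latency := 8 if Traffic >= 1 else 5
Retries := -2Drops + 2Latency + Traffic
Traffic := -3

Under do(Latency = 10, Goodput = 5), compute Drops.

Under do(Latency = 10, Goodput = 5), each intervened variable's structural equation is replaced by its fixed value.
Queue = Latency^2 + Traffic  [with Latency=10, Traffic=-3]  = 97
Drops = Queue + 2Latency + 2Traffic  [with Queue=97, Latency=10, Traffic=-3]  = 111

111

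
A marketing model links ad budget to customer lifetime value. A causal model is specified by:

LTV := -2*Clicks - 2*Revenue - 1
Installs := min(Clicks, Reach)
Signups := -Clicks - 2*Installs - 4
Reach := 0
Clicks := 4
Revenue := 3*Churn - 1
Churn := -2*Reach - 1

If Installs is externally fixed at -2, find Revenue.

The intervention breaks the incoming arrows to Installs: Installs := min(Clicks, Reach) no longer applies, and Installs = -2.
No directed path runs from Installs to Revenue, so Revenue keeps its natural value.
Churn = -2*Reach - 1  [with Reach=0]  = -1
Revenue = 3*Churn - 1  [with Churn=-1]  = -4

-4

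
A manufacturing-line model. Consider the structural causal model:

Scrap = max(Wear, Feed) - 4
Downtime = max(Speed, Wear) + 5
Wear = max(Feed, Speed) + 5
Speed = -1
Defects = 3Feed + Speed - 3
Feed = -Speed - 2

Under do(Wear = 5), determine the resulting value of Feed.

Under do(Wear=5), the mechanism Wear = max(Feed, Speed) + 5 is discarded; Wear is fixed at 5.
Since Feed is not a descendant of the intervened variable, it is unaffected.
Feed = -Speed - 2  [with Speed=-1]  = -1

-1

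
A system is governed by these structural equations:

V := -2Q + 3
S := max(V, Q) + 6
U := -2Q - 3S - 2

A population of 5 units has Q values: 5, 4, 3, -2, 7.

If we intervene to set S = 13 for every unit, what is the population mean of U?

Under do(S=13), S's equation is replaced by S=13 for every unit. Per-unit U: -51, -49, -47, -37, -55. Mean = -47.8.

-47.8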